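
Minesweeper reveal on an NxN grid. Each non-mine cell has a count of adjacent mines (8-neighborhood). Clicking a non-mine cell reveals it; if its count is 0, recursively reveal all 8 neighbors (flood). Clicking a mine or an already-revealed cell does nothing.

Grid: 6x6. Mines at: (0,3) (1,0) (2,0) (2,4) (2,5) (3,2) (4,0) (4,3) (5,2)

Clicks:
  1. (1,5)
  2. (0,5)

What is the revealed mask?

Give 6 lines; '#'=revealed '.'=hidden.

Answer: ....##
....##
......
......
......
......

Derivation:
Click 1 (1,5) count=2: revealed 1 new [(1,5)] -> total=1
Click 2 (0,5) count=0: revealed 3 new [(0,4) (0,5) (1,4)] -> total=4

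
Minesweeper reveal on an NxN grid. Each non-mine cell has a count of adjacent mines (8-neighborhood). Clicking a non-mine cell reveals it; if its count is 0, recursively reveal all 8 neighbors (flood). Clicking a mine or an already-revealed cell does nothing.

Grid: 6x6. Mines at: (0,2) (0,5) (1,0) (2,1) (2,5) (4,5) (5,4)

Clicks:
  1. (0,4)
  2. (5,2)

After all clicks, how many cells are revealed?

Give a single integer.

Click 1 (0,4) count=1: revealed 1 new [(0,4)] -> total=1
Click 2 (5,2) count=0: revealed 20 new [(1,2) (1,3) (1,4) (2,2) (2,3) (2,4) (3,0) (3,1) (3,2) (3,3) (3,4) (4,0) (4,1) (4,2) (4,3) (4,4) (5,0) (5,1) (5,2) (5,3)] -> total=21

Answer: 21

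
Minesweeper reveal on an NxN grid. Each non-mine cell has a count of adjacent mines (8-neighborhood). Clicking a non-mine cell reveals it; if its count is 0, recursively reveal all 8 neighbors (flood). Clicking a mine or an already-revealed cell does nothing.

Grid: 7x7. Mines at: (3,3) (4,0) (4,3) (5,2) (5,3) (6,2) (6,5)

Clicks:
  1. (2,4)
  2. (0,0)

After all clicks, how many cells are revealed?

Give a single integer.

Click 1 (2,4) count=1: revealed 1 new [(2,4)] -> total=1
Click 2 (0,0) count=0: revealed 32 new [(0,0) (0,1) (0,2) (0,3) (0,4) (0,5) (0,6) (1,0) (1,1) (1,2) (1,3) (1,4) (1,5) (1,6) (2,0) (2,1) (2,2) (2,3) (2,5) (2,6) (3,0) (3,1) (3,2) (3,4) (3,5) (3,6) (4,4) (4,5) (4,6) (5,4) (5,5) (5,6)] -> total=33

Answer: 33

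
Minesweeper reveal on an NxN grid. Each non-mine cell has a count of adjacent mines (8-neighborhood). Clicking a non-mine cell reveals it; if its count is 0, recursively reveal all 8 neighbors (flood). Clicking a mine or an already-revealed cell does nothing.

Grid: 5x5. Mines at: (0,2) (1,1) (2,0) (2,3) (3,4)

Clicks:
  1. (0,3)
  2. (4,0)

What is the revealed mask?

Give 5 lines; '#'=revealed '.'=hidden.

Click 1 (0,3) count=1: revealed 1 new [(0,3)] -> total=1
Click 2 (4,0) count=0: revealed 8 new [(3,0) (3,1) (3,2) (3,3) (4,0) (4,1) (4,2) (4,3)] -> total=9

Answer: ...#.
.....
.....
####.
####.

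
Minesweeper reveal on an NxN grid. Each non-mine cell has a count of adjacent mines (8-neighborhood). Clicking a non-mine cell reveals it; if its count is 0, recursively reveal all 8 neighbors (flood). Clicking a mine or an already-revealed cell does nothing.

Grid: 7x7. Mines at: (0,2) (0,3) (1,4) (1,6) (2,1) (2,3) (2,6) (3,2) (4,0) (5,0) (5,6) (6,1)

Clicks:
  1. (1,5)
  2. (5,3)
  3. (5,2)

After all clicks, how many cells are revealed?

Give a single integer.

Answer: 16

Derivation:
Click 1 (1,5) count=3: revealed 1 new [(1,5)] -> total=1
Click 2 (5,3) count=0: revealed 15 new [(3,3) (3,4) (3,5) (4,2) (4,3) (4,4) (4,5) (5,2) (5,3) (5,4) (5,5) (6,2) (6,3) (6,4) (6,5)] -> total=16
Click 3 (5,2) count=1: revealed 0 new [(none)] -> total=16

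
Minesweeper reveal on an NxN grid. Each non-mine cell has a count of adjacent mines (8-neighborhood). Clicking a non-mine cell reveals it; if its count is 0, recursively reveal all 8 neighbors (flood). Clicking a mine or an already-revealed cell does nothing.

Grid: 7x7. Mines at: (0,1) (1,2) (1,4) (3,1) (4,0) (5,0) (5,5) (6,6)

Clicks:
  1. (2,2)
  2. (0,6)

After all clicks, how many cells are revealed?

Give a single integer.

Click 1 (2,2) count=2: revealed 1 new [(2,2)] -> total=1
Click 2 (0,6) count=0: revealed 27 new [(0,5) (0,6) (1,5) (1,6) (2,3) (2,4) (2,5) (2,6) (3,2) (3,3) (3,4) (3,5) (3,6) (4,1) (4,2) (4,3) (4,4) (4,5) (4,6) (5,1) (5,2) (5,3) (5,4) (6,1) (6,2) (6,3) (6,4)] -> total=28

Answer: 28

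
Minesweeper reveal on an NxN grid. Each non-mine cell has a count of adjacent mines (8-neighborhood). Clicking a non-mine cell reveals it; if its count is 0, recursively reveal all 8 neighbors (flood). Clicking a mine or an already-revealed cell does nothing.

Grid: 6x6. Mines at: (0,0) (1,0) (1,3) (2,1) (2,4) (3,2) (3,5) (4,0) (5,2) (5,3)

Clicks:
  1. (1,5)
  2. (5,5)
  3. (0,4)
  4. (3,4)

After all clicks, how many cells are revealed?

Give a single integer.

Click 1 (1,5) count=1: revealed 1 new [(1,5)] -> total=1
Click 2 (5,5) count=0: revealed 4 new [(4,4) (4,5) (5,4) (5,5)] -> total=5
Click 3 (0,4) count=1: revealed 1 new [(0,4)] -> total=6
Click 4 (3,4) count=2: revealed 1 new [(3,4)] -> total=7

Answer: 7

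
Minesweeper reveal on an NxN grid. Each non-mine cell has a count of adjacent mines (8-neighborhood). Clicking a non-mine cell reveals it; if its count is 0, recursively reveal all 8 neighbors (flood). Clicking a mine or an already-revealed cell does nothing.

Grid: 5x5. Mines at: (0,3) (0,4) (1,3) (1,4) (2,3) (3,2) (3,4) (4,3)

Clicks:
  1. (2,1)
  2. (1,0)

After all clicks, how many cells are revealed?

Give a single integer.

Answer: 13

Derivation:
Click 1 (2,1) count=1: revealed 1 new [(2,1)] -> total=1
Click 2 (1,0) count=0: revealed 12 new [(0,0) (0,1) (0,2) (1,0) (1,1) (1,2) (2,0) (2,2) (3,0) (3,1) (4,0) (4,1)] -> total=13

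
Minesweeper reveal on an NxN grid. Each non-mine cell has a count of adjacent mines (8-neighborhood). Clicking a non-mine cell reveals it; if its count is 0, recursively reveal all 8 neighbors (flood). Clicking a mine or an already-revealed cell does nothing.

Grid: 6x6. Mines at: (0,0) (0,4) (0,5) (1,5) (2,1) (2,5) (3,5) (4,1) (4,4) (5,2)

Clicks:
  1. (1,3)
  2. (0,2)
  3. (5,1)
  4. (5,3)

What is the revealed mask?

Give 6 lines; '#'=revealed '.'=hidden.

Answer: .###..
.###..
......
......
......
.#.#..

Derivation:
Click 1 (1,3) count=1: revealed 1 new [(1,3)] -> total=1
Click 2 (0,2) count=0: revealed 5 new [(0,1) (0,2) (0,3) (1,1) (1,2)] -> total=6
Click 3 (5,1) count=2: revealed 1 new [(5,1)] -> total=7
Click 4 (5,3) count=2: revealed 1 new [(5,3)] -> total=8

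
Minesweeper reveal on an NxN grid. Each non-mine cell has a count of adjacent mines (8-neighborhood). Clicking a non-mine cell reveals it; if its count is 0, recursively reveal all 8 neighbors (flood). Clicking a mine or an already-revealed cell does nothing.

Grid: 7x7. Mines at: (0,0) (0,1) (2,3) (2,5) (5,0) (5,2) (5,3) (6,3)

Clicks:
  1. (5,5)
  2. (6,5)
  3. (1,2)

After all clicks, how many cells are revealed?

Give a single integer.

Answer: 13

Derivation:
Click 1 (5,5) count=0: revealed 12 new [(3,4) (3,5) (3,6) (4,4) (4,5) (4,6) (5,4) (5,5) (5,6) (6,4) (6,5) (6,6)] -> total=12
Click 2 (6,5) count=0: revealed 0 new [(none)] -> total=12
Click 3 (1,2) count=2: revealed 1 new [(1,2)] -> total=13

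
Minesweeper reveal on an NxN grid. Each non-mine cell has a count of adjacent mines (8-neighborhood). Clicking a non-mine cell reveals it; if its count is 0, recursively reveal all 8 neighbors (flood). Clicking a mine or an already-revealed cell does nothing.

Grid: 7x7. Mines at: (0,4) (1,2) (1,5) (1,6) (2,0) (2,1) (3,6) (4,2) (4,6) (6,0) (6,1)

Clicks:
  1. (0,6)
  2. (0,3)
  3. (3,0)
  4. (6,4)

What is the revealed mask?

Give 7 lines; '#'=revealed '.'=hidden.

Click 1 (0,6) count=2: revealed 1 new [(0,6)] -> total=1
Click 2 (0,3) count=2: revealed 1 new [(0,3)] -> total=2
Click 3 (3,0) count=2: revealed 1 new [(3,0)] -> total=3
Click 4 (6,4) count=0: revealed 19 new [(2,3) (2,4) (2,5) (3,3) (3,4) (3,5) (4,3) (4,4) (4,5) (5,2) (5,3) (5,4) (5,5) (5,6) (6,2) (6,3) (6,4) (6,5) (6,6)] -> total=22

Answer: ...#..#
.......
...###.
#..###.
...###.
..#####
..#####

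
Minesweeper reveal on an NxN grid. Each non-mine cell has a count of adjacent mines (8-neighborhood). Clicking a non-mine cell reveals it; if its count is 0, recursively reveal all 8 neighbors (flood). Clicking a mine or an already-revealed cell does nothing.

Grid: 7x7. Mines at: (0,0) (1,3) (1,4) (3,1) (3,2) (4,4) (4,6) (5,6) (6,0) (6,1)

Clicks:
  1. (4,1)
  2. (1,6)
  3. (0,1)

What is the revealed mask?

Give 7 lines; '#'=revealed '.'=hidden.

Answer: .#...##
.....##
.....##
.....##
.#.....
.......
.......

Derivation:
Click 1 (4,1) count=2: revealed 1 new [(4,1)] -> total=1
Click 2 (1,6) count=0: revealed 8 new [(0,5) (0,6) (1,5) (1,6) (2,5) (2,6) (3,5) (3,6)] -> total=9
Click 3 (0,1) count=1: revealed 1 new [(0,1)] -> total=10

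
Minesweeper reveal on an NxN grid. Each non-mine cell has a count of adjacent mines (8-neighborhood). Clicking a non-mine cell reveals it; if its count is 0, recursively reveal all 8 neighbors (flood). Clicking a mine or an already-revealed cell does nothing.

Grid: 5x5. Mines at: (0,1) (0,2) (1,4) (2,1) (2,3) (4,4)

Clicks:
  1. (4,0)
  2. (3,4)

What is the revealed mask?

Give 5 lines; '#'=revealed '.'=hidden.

Answer: .....
.....
.....
#####
####.

Derivation:
Click 1 (4,0) count=0: revealed 8 new [(3,0) (3,1) (3,2) (3,3) (4,0) (4,1) (4,2) (4,3)] -> total=8
Click 2 (3,4) count=2: revealed 1 new [(3,4)] -> total=9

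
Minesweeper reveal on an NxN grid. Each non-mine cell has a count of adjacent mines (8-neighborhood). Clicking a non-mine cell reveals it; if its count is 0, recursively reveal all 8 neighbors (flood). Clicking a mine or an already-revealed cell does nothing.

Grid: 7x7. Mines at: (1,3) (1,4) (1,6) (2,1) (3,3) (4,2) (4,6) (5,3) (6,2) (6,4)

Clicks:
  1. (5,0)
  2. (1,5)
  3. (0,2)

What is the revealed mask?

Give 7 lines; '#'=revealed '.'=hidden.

Click 1 (5,0) count=0: revealed 8 new [(3,0) (3,1) (4,0) (4,1) (5,0) (5,1) (6,0) (6,1)] -> total=8
Click 2 (1,5) count=2: revealed 1 new [(1,5)] -> total=9
Click 3 (0,2) count=1: revealed 1 new [(0,2)] -> total=10

Answer: ..#....
.....#.
.......
##.....
##.....
##.....
##.....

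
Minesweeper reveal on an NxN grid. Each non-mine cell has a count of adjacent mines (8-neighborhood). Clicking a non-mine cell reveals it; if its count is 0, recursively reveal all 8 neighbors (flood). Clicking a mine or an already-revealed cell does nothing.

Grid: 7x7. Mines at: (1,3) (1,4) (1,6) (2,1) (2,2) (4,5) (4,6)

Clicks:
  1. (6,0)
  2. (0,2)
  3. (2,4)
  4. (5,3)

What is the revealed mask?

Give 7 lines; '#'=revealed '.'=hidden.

Answer: ..#....
.......
....#..
#####..
#####..
#######
#######

Derivation:
Click 1 (6,0) count=0: revealed 24 new [(3,0) (3,1) (3,2) (3,3) (3,4) (4,0) (4,1) (4,2) (4,3) (4,4) (5,0) (5,1) (5,2) (5,3) (5,4) (5,5) (5,6) (6,0) (6,1) (6,2) (6,3) (6,4) (6,5) (6,6)] -> total=24
Click 2 (0,2) count=1: revealed 1 new [(0,2)] -> total=25
Click 3 (2,4) count=2: revealed 1 new [(2,4)] -> total=26
Click 4 (5,3) count=0: revealed 0 new [(none)] -> total=26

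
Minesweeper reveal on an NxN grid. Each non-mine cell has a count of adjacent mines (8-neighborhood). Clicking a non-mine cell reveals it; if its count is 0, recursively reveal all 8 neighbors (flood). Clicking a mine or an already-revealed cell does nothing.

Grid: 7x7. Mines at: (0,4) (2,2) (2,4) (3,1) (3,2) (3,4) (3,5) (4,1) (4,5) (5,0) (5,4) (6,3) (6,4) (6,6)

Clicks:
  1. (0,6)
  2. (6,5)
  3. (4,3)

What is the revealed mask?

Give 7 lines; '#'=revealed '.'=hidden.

Answer: .....##
.....##
.....##
.......
...#...
.......
.....#.

Derivation:
Click 1 (0,6) count=0: revealed 6 new [(0,5) (0,6) (1,5) (1,6) (2,5) (2,6)] -> total=6
Click 2 (6,5) count=3: revealed 1 new [(6,5)] -> total=7
Click 3 (4,3) count=3: revealed 1 new [(4,3)] -> total=8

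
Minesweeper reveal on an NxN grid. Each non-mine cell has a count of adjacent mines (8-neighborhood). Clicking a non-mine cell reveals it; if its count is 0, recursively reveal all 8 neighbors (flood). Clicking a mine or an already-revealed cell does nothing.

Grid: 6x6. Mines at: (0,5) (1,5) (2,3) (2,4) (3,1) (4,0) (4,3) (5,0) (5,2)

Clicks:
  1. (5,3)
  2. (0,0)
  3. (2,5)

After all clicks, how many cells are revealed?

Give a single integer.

Click 1 (5,3) count=2: revealed 1 new [(5,3)] -> total=1
Click 2 (0,0) count=0: revealed 13 new [(0,0) (0,1) (0,2) (0,3) (0,4) (1,0) (1,1) (1,2) (1,3) (1,4) (2,0) (2,1) (2,2)] -> total=14
Click 3 (2,5) count=2: revealed 1 new [(2,5)] -> total=15

Answer: 15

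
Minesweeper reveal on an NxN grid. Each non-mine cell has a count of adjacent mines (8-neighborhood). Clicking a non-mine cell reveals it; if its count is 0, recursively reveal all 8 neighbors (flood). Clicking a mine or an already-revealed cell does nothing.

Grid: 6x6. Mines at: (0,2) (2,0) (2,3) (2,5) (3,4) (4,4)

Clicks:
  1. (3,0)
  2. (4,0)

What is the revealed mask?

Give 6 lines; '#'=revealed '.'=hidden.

Answer: ......
......
......
####..
####..
####..

Derivation:
Click 1 (3,0) count=1: revealed 1 new [(3,0)] -> total=1
Click 2 (4,0) count=0: revealed 11 new [(3,1) (3,2) (3,3) (4,0) (4,1) (4,2) (4,3) (5,0) (5,1) (5,2) (5,3)] -> total=12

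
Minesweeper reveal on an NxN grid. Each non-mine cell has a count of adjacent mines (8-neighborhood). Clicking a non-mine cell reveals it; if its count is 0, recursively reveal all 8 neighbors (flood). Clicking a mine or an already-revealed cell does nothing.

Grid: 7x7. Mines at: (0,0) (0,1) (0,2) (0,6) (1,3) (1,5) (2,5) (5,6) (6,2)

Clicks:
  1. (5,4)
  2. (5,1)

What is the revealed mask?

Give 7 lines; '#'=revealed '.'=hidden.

Click 1 (5,4) count=0: revealed 31 new [(1,0) (1,1) (1,2) (2,0) (2,1) (2,2) (2,3) (2,4) (3,0) (3,1) (3,2) (3,3) (3,4) (3,5) (4,0) (4,1) (4,2) (4,3) (4,4) (4,5) (5,0) (5,1) (5,2) (5,3) (5,4) (5,5) (6,0) (6,1) (6,3) (6,4) (6,5)] -> total=31
Click 2 (5,1) count=1: revealed 0 new [(none)] -> total=31

Answer: .......
###....
#####..
######.
######.
######.
##.###.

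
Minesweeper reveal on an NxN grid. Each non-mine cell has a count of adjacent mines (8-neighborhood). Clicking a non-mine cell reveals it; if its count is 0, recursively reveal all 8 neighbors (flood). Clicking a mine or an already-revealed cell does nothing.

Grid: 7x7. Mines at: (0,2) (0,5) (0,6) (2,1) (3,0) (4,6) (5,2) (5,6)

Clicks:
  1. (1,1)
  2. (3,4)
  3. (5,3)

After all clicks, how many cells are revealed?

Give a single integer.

Answer: 26

Derivation:
Click 1 (1,1) count=2: revealed 1 new [(1,1)] -> total=1
Click 2 (3,4) count=0: revealed 25 new [(1,2) (1,3) (1,4) (1,5) (1,6) (2,2) (2,3) (2,4) (2,5) (2,6) (3,2) (3,3) (3,4) (3,5) (3,6) (4,2) (4,3) (4,4) (4,5) (5,3) (5,4) (5,5) (6,3) (6,4) (6,5)] -> total=26
Click 3 (5,3) count=1: revealed 0 new [(none)] -> total=26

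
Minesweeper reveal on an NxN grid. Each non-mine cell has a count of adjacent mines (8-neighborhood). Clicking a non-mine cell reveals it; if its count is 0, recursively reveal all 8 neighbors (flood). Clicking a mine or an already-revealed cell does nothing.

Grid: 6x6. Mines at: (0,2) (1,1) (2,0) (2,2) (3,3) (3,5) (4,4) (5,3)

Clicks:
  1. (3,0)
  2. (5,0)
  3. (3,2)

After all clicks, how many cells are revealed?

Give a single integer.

Answer: 9

Derivation:
Click 1 (3,0) count=1: revealed 1 new [(3,0)] -> total=1
Click 2 (5,0) count=0: revealed 8 new [(3,1) (3,2) (4,0) (4,1) (4,2) (5,0) (5,1) (5,2)] -> total=9
Click 3 (3,2) count=2: revealed 0 new [(none)] -> total=9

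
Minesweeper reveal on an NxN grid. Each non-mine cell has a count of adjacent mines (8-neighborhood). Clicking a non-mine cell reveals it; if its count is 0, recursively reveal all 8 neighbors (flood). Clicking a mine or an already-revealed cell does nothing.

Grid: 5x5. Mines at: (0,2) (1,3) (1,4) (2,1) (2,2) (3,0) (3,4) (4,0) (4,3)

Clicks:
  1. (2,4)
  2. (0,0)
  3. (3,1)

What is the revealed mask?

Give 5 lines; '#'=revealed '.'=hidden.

Answer: ##...
##...
....#
.#...
.....

Derivation:
Click 1 (2,4) count=3: revealed 1 new [(2,4)] -> total=1
Click 2 (0,0) count=0: revealed 4 new [(0,0) (0,1) (1,0) (1,1)] -> total=5
Click 3 (3,1) count=4: revealed 1 new [(3,1)] -> total=6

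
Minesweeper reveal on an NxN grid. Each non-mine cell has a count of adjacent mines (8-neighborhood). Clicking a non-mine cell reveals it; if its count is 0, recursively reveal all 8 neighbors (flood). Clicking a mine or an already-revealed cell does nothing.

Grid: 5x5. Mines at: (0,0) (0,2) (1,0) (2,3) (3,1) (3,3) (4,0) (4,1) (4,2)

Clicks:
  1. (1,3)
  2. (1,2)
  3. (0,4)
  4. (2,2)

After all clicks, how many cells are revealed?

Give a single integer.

Click 1 (1,3) count=2: revealed 1 new [(1,3)] -> total=1
Click 2 (1,2) count=2: revealed 1 new [(1,2)] -> total=2
Click 3 (0,4) count=0: revealed 3 new [(0,3) (0,4) (1,4)] -> total=5
Click 4 (2,2) count=3: revealed 1 new [(2,2)] -> total=6

Answer: 6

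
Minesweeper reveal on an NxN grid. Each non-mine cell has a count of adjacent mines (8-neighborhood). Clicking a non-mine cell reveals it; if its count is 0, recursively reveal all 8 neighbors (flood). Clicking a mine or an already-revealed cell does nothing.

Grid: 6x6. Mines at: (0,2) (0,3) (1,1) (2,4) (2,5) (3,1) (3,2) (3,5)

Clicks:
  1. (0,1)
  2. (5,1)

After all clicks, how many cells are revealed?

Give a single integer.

Answer: 13

Derivation:
Click 1 (0,1) count=2: revealed 1 new [(0,1)] -> total=1
Click 2 (5,1) count=0: revealed 12 new [(4,0) (4,1) (4,2) (4,3) (4,4) (4,5) (5,0) (5,1) (5,2) (5,3) (5,4) (5,5)] -> total=13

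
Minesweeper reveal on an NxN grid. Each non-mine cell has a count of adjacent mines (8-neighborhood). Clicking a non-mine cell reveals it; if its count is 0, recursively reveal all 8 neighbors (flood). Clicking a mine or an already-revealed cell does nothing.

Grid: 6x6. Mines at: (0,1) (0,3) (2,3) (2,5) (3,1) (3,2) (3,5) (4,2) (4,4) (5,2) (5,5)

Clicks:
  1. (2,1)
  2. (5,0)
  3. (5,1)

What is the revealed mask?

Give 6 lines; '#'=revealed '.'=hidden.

Answer: ......
......
.#....
......
##....
##....

Derivation:
Click 1 (2,1) count=2: revealed 1 new [(2,1)] -> total=1
Click 2 (5,0) count=0: revealed 4 new [(4,0) (4,1) (5,0) (5,1)] -> total=5
Click 3 (5,1) count=2: revealed 0 new [(none)] -> total=5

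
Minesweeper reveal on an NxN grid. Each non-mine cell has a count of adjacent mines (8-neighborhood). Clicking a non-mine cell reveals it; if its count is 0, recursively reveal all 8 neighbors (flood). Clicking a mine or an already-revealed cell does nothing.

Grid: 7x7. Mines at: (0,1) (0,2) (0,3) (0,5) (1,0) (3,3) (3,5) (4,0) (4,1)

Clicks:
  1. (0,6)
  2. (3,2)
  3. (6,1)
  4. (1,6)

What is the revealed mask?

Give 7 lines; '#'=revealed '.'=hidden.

Answer: ......#
......#
.......
..#....
..#####
#######
#######

Derivation:
Click 1 (0,6) count=1: revealed 1 new [(0,6)] -> total=1
Click 2 (3,2) count=2: revealed 1 new [(3,2)] -> total=2
Click 3 (6,1) count=0: revealed 19 new [(4,2) (4,3) (4,4) (4,5) (4,6) (5,0) (5,1) (5,2) (5,3) (5,4) (5,5) (5,6) (6,0) (6,1) (6,2) (6,3) (6,4) (6,5) (6,6)] -> total=21
Click 4 (1,6) count=1: revealed 1 new [(1,6)] -> total=22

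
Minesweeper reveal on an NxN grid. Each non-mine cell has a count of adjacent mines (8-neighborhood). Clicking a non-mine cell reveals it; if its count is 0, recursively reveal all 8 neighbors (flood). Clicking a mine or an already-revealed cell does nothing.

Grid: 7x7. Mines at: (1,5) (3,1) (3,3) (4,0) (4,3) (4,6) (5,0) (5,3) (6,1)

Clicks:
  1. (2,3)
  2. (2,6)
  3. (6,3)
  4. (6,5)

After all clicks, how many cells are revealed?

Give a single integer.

Answer: 9

Derivation:
Click 1 (2,3) count=1: revealed 1 new [(2,3)] -> total=1
Click 2 (2,6) count=1: revealed 1 new [(2,6)] -> total=2
Click 3 (6,3) count=1: revealed 1 new [(6,3)] -> total=3
Click 4 (6,5) count=0: revealed 6 new [(5,4) (5,5) (5,6) (6,4) (6,5) (6,6)] -> total=9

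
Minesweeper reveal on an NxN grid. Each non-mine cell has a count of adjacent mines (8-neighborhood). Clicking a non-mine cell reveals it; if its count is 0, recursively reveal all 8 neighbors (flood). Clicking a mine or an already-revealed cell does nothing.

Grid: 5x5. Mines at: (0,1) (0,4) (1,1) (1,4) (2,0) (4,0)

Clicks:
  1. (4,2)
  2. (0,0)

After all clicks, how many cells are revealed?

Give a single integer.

Click 1 (4,2) count=0: revealed 12 new [(2,1) (2,2) (2,3) (2,4) (3,1) (3,2) (3,3) (3,4) (4,1) (4,2) (4,3) (4,4)] -> total=12
Click 2 (0,0) count=2: revealed 1 new [(0,0)] -> total=13

Answer: 13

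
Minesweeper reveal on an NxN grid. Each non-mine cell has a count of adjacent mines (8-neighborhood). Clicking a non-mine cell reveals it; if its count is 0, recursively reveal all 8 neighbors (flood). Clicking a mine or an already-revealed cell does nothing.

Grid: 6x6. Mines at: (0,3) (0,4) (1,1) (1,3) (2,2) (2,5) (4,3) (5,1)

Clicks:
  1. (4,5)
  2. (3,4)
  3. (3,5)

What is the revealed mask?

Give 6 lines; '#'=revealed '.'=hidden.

Answer: ......
......
......
....##
....##
....##

Derivation:
Click 1 (4,5) count=0: revealed 6 new [(3,4) (3,5) (4,4) (4,5) (5,4) (5,5)] -> total=6
Click 2 (3,4) count=2: revealed 0 new [(none)] -> total=6
Click 3 (3,5) count=1: revealed 0 new [(none)] -> total=6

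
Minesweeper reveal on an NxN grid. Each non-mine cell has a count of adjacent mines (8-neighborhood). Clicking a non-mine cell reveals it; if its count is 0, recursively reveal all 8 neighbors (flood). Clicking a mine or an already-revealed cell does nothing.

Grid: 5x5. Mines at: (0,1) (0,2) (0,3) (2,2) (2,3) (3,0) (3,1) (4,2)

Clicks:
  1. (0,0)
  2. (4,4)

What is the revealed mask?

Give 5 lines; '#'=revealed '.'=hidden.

Click 1 (0,0) count=1: revealed 1 new [(0,0)] -> total=1
Click 2 (4,4) count=0: revealed 4 new [(3,3) (3,4) (4,3) (4,4)] -> total=5

Answer: #....
.....
.....
...##
...##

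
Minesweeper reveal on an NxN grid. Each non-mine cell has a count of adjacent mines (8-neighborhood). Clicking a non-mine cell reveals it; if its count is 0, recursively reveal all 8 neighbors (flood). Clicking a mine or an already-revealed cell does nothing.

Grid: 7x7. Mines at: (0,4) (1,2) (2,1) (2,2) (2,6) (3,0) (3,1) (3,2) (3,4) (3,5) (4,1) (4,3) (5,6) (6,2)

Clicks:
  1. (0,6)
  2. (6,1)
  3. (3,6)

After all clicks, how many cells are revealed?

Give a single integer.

Answer: 6

Derivation:
Click 1 (0,6) count=0: revealed 4 new [(0,5) (0,6) (1,5) (1,6)] -> total=4
Click 2 (6,1) count=1: revealed 1 new [(6,1)] -> total=5
Click 3 (3,6) count=2: revealed 1 new [(3,6)] -> total=6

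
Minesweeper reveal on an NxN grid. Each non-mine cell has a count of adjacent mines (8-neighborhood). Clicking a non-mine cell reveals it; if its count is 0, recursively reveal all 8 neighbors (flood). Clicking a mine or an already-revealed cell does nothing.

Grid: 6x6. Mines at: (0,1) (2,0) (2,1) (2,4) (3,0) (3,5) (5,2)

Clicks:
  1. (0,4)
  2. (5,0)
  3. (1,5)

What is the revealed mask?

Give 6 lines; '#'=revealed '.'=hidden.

Answer: ..####
..####
......
......
##....
##....

Derivation:
Click 1 (0,4) count=0: revealed 8 new [(0,2) (0,3) (0,4) (0,5) (1,2) (1,3) (1,4) (1,5)] -> total=8
Click 2 (5,0) count=0: revealed 4 new [(4,0) (4,1) (5,0) (5,1)] -> total=12
Click 3 (1,5) count=1: revealed 0 new [(none)] -> total=12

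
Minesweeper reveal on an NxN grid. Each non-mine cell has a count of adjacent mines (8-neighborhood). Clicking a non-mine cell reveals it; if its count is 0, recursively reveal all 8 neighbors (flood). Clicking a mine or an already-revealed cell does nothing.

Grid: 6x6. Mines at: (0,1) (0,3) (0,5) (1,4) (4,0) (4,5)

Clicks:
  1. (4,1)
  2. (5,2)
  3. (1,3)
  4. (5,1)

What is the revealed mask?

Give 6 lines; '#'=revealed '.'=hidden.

Answer: ......
####..
#####.
#####.
.####.
.####.

Derivation:
Click 1 (4,1) count=1: revealed 1 new [(4,1)] -> total=1
Click 2 (5,2) count=0: revealed 21 new [(1,0) (1,1) (1,2) (1,3) (2,0) (2,1) (2,2) (2,3) (2,4) (3,0) (3,1) (3,2) (3,3) (3,4) (4,2) (4,3) (4,4) (5,1) (5,2) (5,3) (5,4)] -> total=22
Click 3 (1,3) count=2: revealed 0 new [(none)] -> total=22
Click 4 (5,1) count=1: revealed 0 new [(none)] -> total=22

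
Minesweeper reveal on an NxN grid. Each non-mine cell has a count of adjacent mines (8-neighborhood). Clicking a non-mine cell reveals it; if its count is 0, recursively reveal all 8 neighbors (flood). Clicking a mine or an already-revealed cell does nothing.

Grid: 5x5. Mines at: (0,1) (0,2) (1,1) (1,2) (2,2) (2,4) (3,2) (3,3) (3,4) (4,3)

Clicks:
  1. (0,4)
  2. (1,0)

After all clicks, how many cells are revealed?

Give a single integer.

Click 1 (0,4) count=0: revealed 4 new [(0,3) (0,4) (1,3) (1,4)] -> total=4
Click 2 (1,0) count=2: revealed 1 new [(1,0)] -> total=5

Answer: 5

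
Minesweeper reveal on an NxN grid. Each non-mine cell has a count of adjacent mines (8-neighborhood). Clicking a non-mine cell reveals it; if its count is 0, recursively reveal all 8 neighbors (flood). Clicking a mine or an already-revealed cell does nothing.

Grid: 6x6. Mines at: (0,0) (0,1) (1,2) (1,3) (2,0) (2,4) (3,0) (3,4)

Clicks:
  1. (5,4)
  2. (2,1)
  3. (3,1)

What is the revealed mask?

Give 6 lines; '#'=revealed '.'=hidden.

Click 1 (5,4) count=0: revealed 18 new [(2,1) (2,2) (2,3) (3,1) (3,2) (3,3) (4,0) (4,1) (4,2) (4,3) (4,4) (4,5) (5,0) (5,1) (5,2) (5,3) (5,4) (5,5)] -> total=18
Click 2 (2,1) count=3: revealed 0 new [(none)] -> total=18
Click 3 (3,1) count=2: revealed 0 new [(none)] -> total=18

Answer: ......
......
.###..
.###..
######
######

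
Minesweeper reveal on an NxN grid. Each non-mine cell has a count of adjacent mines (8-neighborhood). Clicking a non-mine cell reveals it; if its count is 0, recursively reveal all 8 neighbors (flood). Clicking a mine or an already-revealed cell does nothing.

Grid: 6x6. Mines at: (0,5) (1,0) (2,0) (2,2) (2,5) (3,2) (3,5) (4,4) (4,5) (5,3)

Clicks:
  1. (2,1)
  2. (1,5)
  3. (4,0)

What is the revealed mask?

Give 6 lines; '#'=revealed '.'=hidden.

Click 1 (2,1) count=4: revealed 1 new [(2,1)] -> total=1
Click 2 (1,5) count=2: revealed 1 new [(1,5)] -> total=2
Click 3 (4,0) count=0: revealed 8 new [(3,0) (3,1) (4,0) (4,1) (4,2) (5,0) (5,1) (5,2)] -> total=10

Answer: ......
.....#
.#....
##....
###...
###...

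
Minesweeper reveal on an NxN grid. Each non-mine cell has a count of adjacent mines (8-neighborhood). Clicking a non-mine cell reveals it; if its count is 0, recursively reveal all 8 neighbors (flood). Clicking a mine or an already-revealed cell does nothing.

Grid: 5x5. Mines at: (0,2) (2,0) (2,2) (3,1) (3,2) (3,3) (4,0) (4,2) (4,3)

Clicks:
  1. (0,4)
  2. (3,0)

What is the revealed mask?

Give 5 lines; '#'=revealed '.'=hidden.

Click 1 (0,4) count=0: revealed 6 new [(0,3) (0,4) (1,3) (1,4) (2,3) (2,4)] -> total=6
Click 2 (3,0) count=3: revealed 1 new [(3,0)] -> total=7

Answer: ...##
...##
...##
#....
.....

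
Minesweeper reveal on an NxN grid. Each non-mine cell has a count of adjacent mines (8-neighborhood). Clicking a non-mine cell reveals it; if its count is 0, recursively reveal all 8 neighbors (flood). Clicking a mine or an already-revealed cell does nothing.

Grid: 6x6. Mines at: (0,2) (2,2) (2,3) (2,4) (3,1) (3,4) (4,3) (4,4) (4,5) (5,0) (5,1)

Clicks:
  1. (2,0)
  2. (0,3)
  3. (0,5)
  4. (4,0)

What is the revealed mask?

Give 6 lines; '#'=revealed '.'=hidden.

Click 1 (2,0) count=1: revealed 1 new [(2,0)] -> total=1
Click 2 (0,3) count=1: revealed 1 new [(0,3)] -> total=2
Click 3 (0,5) count=0: revealed 5 new [(0,4) (0,5) (1,3) (1,4) (1,5)] -> total=7
Click 4 (4,0) count=3: revealed 1 new [(4,0)] -> total=8

Answer: ...###
...###
#.....
......
#.....
......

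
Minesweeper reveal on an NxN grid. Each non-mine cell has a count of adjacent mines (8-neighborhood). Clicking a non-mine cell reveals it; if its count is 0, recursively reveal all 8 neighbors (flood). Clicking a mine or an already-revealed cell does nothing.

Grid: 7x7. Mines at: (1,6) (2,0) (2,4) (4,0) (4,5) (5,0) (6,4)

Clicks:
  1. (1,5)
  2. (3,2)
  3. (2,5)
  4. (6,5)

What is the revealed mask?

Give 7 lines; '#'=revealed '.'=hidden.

Answer: ######.
######.
.###.#.
.####..
.####..
.####..
.###.#.

Derivation:
Click 1 (1,5) count=2: revealed 1 new [(1,5)] -> total=1
Click 2 (3,2) count=0: revealed 29 new [(0,0) (0,1) (0,2) (0,3) (0,4) (0,5) (1,0) (1,1) (1,2) (1,3) (1,4) (2,1) (2,2) (2,3) (3,1) (3,2) (3,3) (3,4) (4,1) (4,2) (4,3) (4,4) (5,1) (5,2) (5,3) (5,4) (6,1) (6,2) (6,3)] -> total=30
Click 3 (2,5) count=2: revealed 1 new [(2,5)] -> total=31
Click 4 (6,5) count=1: revealed 1 new [(6,5)] -> total=32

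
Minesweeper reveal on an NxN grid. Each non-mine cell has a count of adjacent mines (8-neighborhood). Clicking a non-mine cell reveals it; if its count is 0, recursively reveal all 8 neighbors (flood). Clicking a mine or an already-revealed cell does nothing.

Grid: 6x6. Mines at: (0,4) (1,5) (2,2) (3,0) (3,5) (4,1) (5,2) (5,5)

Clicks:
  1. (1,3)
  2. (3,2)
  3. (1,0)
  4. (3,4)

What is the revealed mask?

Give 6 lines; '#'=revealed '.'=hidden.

Answer: ####..
####..
##....
..#.#.
......
......

Derivation:
Click 1 (1,3) count=2: revealed 1 new [(1,3)] -> total=1
Click 2 (3,2) count=2: revealed 1 new [(3,2)] -> total=2
Click 3 (1,0) count=0: revealed 9 new [(0,0) (0,1) (0,2) (0,3) (1,0) (1,1) (1,2) (2,0) (2,1)] -> total=11
Click 4 (3,4) count=1: revealed 1 new [(3,4)] -> total=12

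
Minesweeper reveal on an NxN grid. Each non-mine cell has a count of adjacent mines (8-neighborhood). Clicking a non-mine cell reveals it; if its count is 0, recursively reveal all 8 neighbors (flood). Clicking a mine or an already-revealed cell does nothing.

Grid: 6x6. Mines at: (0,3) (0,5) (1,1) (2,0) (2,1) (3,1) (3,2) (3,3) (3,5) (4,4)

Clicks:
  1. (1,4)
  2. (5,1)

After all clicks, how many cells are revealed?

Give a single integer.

Answer: 9

Derivation:
Click 1 (1,4) count=2: revealed 1 new [(1,4)] -> total=1
Click 2 (5,1) count=0: revealed 8 new [(4,0) (4,1) (4,2) (4,3) (5,0) (5,1) (5,2) (5,3)] -> total=9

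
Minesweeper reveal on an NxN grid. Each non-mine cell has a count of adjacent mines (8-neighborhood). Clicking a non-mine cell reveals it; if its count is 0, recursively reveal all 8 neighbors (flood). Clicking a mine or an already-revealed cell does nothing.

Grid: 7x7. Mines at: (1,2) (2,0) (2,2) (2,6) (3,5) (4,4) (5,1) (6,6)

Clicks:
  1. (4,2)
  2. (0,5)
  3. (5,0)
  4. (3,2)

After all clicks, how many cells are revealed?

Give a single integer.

Click 1 (4,2) count=1: revealed 1 new [(4,2)] -> total=1
Click 2 (0,5) count=0: revealed 11 new [(0,3) (0,4) (0,5) (0,6) (1,3) (1,4) (1,5) (1,6) (2,3) (2,4) (2,5)] -> total=12
Click 3 (5,0) count=1: revealed 1 new [(5,0)] -> total=13
Click 4 (3,2) count=1: revealed 1 new [(3,2)] -> total=14

Answer: 14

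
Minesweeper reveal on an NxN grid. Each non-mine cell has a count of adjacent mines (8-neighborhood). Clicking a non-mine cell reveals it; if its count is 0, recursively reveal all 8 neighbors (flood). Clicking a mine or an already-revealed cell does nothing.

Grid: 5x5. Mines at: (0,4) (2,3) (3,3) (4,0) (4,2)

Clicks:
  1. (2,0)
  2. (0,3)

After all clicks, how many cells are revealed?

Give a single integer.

Click 1 (2,0) count=0: revealed 14 new [(0,0) (0,1) (0,2) (0,3) (1,0) (1,1) (1,2) (1,3) (2,0) (2,1) (2,2) (3,0) (3,1) (3,2)] -> total=14
Click 2 (0,3) count=1: revealed 0 new [(none)] -> total=14

Answer: 14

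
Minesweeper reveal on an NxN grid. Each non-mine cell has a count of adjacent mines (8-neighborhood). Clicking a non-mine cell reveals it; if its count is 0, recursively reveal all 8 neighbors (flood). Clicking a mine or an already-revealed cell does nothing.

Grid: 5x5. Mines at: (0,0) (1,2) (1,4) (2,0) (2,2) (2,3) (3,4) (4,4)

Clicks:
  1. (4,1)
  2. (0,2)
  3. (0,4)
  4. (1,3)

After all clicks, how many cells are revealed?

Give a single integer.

Click 1 (4,1) count=0: revealed 8 new [(3,0) (3,1) (3,2) (3,3) (4,0) (4,1) (4,2) (4,3)] -> total=8
Click 2 (0,2) count=1: revealed 1 new [(0,2)] -> total=9
Click 3 (0,4) count=1: revealed 1 new [(0,4)] -> total=10
Click 4 (1,3) count=4: revealed 1 new [(1,3)] -> total=11

Answer: 11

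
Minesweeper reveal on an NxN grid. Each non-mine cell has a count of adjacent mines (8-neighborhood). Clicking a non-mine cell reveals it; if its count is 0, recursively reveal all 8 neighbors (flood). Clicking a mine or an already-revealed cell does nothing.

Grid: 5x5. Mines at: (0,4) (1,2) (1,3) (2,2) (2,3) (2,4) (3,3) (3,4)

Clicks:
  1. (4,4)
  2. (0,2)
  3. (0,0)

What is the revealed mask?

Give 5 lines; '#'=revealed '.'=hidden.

Click 1 (4,4) count=2: revealed 1 new [(4,4)] -> total=1
Click 2 (0,2) count=2: revealed 1 new [(0,2)] -> total=2
Click 3 (0,0) count=0: revealed 12 new [(0,0) (0,1) (1,0) (1,1) (2,0) (2,1) (3,0) (3,1) (3,2) (4,0) (4,1) (4,2)] -> total=14

Answer: ###..
##...
##...
###..
###.#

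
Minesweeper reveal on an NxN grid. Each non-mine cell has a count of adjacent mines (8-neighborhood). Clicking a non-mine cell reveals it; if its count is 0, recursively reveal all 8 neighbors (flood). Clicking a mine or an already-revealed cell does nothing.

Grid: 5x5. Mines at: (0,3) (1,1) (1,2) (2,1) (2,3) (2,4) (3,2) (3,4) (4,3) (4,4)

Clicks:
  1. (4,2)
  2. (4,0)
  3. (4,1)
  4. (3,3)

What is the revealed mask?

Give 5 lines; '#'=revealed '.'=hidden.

Answer: .....
.....
.....
##.#.
###..

Derivation:
Click 1 (4,2) count=2: revealed 1 new [(4,2)] -> total=1
Click 2 (4,0) count=0: revealed 4 new [(3,0) (3,1) (4,0) (4,1)] -> total=5
Click 3 (4,1) count=1: revealed 0 new [(none)] -> total=5
Click 4 (3,3) count=6: revealed 1 new [(3,3)] -> total=6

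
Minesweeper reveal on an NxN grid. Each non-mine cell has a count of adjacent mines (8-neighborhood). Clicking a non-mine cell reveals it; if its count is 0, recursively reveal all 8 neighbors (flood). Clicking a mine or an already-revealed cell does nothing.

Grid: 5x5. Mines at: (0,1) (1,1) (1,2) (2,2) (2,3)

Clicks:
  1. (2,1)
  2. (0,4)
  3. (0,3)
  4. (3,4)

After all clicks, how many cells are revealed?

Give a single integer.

Click 1 (2,1) count=3: revealed 1 new [(2,1)] -> total=1
Click 2 (0,4) count=0: revealed 4 new [(0,3) (0,4) (1,3) (1,4)] -> total=5
Click 3 (0,3) count=1: revealed 0 new [(none)] -> total=5
Click 4 (3,4) count=1: revealed 1 new [(3,4)] -> total=6

Answer: 6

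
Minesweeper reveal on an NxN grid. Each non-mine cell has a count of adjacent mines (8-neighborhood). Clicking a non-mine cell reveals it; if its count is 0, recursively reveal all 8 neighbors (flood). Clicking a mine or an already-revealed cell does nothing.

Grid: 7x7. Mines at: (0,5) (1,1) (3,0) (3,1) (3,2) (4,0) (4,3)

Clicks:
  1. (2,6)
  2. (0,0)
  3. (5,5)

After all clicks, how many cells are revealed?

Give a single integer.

Answer: 35

Derivation:
Click 1 (2,6) count=0: revealed 34 new [(0,2) (0,3) (0,4) (1,2) (1,3) (1,4) (1,5) (1,6) (2,2) (2,3) (2,4) (2,5) (2,6) (3,3) (3,4) (3,5) (3,6) (4,4) (4,5) (4,6) (5,0) (5,1) (5,2) (5,3) (5,4) (5,5) (5,6) (6,0) (6,1) (6,2) (6,3) (6,4) (6,5) (6,6)] -> total=34
Click 2 (0,0) count=1: revealed 1 new [(0,0)] -> total=35
Click 3 (5,5) count=0: revealed 0 new [(none)] -> total=35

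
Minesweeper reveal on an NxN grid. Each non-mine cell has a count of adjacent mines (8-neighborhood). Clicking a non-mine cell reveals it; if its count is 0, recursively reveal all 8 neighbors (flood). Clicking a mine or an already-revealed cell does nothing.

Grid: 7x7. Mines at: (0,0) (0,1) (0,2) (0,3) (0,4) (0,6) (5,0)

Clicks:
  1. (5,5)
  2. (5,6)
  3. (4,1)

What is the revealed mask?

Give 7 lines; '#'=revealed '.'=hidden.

Click 1 (5,5) count=0: revealed 40 new [(1,0) (1,1) (1,2) (1,3) (1,4) (1,5) (1,6) (2,0) (2,1) (2,2) (2,3) (2,4) (2,5) (2,6) (3,0) (3,1) (3,2) (3,3) (3,4) (3,5) (3,6) (4,0) (4,1) (4,2) (4,3) (4,4) (4,5) (4,6) (5,1) (5,2) (5,3) (5,4) (5,5) (5,6) (6,1) (6,2) (6,3) (6,4) (6,5) (6,6)] -> total=40
Click 2 (5,6) count=0: revealed 0 new [(none)] -> total=40
Click 3 (4,1) count=1: revealed 0 new [(none)] -> total=40

Answer: .......
#######
#######
#######
#######
.######
.######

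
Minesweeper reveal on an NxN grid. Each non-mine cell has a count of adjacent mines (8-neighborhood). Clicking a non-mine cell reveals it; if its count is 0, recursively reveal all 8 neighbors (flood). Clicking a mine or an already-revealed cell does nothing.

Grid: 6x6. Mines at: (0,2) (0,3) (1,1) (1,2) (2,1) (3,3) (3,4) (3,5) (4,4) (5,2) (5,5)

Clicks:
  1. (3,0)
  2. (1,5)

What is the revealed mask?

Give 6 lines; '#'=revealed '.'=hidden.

Answer: ....##
....##
....##
#.....
......
......

Derivation:
Click 1 (3,0) count=1: revealed 1 new [(3,0)] -> total=1
Click 2 (1,5) count=0: revealed 6 new [(0,4) (0,5) (1,4) (1,5) (2,4) (2,5)] -> total=7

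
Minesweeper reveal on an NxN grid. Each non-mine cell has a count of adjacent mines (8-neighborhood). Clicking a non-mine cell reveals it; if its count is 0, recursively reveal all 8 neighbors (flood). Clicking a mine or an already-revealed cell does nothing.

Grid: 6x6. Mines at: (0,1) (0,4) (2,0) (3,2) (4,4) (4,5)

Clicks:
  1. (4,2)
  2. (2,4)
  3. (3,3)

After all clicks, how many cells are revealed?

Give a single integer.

Click 1 (4,2) count=1: revealed 1 new [(4,2)] -> total=1
Click 2 (2,4) count=0: revealed 9 new [(1,3) (1,4) (1,5) (2,3) (2,4) (2,5) (3,3) (3,4) (3,5)] -> total=10
Click 3 (3,3) count=2: revealed 0 new [(none)] -> total=10

Answer: 10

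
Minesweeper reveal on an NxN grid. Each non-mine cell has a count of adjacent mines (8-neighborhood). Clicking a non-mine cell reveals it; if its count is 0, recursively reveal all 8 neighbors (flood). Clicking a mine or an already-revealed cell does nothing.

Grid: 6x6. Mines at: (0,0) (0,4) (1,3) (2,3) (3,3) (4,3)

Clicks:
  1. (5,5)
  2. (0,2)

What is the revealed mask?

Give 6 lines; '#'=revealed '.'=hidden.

Click 1 (5,5) count=0: revealed 10 new [(1,4) (1,5) (2,4) (2,5) (3,4) (3,5) (4,4) (4,5) (5,4) (5,5)] -> total=10
Click 2 (0,2) count=1: revealed 1 new [(0,2)] -> total=11

Answer: ..#...
....##
....##
....##
....##
....##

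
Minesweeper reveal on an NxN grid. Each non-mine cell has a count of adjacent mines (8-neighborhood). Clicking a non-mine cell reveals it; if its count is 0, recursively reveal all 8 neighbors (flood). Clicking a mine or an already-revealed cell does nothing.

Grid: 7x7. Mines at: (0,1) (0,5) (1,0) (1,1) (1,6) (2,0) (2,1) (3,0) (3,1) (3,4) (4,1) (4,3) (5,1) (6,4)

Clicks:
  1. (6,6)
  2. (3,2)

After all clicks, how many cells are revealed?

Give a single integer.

Answer: 11

Derivation:
Click 1 (6,6) count=0: revealed 10 new [(2,5) (2,6) (3,5) (3,6) (4,5) (4,6) (5,5) (5,6) (6,5) (6,6)] -> total=10
Click 2 (3,2) count=4: revealed 1 new [(3,2)] -> total=11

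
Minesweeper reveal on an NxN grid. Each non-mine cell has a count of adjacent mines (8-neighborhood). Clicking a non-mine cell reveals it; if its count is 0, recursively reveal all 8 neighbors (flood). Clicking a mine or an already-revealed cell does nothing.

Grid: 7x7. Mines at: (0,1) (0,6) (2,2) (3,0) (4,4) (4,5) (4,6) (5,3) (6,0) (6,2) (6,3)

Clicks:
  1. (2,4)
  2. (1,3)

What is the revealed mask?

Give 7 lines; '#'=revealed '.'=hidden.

Click 1 (2,4) count=0: revealed 17 new [(0,2) (0,3) (0,4) (0,5) (1,2) (1,3) (1,4) (1,5) (1,6) (2,3) (2,4) (2,5) (2,6) (3,3) (3,4) (3,5) (3,6)] -> total=17
Click 2 (1,3) count=1: revealed 0 new [(none)] -> total=17

Answer: ..####.
..#####
...####
...####
.......
.......
.......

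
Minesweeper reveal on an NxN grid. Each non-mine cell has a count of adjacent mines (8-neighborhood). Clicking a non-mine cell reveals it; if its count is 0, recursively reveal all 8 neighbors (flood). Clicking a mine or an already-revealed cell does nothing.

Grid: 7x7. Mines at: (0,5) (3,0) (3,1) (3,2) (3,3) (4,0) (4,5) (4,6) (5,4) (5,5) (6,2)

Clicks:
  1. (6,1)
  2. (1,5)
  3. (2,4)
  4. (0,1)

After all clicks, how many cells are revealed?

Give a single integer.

Answer: 17

Derivation:
Click 1 (6,1) count=1: revealed 1 new [(6,1)] -> total=1
Click 2 (1,5) count=1: revealed 1 new [(1,5)] -> total=2
Click 3 (2,4) count=1: revealed 1 new [(2,4)] -> total=3
Click 4 (0,1) count=0: revealed 14 new [(0,0) (0,1) (0,2) (0,3) (0,4) (1,0) (1,1) (1,2) (1,3) (1,4) (2,0) (2,1) (2,2) (2,3)] -> total=17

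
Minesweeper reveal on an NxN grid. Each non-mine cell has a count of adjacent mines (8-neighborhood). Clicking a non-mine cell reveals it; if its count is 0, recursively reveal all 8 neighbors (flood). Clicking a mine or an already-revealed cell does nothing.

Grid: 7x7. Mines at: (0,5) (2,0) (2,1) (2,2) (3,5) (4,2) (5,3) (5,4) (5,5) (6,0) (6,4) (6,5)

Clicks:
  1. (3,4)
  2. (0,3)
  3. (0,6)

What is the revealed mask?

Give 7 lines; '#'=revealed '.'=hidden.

Click 1 (3,4) count=1: revealed 1 new [(3,4)] -> total=1
Click 2 (0,3) count=0: revealed 10 new [(0,0) (0,1) (0,2) (0,3) (0,4) (1,0) (1,1) (1,2) (1,3) (1,4)] -> total=11
Click 3 (0,6) count=1: revealed 1 new [(0,6)] -> total=12

Answer: #####.#
#####..
.......
....#..
.......
.......
.......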